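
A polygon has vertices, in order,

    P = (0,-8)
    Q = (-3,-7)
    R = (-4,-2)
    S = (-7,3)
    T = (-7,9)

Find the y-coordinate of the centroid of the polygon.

Apply the shoelace (surveyor's) formula. First the cross-terms c_i = x_i·y_{i+1} − x_{i+1}·y_i:
  -24, -22, -26, -42, 56  ⇒  2A = -58, A = -29.
Then Σ (y_i + y_{i+1})·c_i = 84, so ȳ = 84 / (6·(-29)) = -14/29.

-14/29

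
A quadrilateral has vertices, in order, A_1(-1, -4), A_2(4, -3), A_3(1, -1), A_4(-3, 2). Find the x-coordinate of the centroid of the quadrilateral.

Apply the shoelace (surveyor's) formula. First the cross-terms c_i = x_i·y_{i+1} − x_{i+1}·y_i:
  19, -1, -1, 14  ⇒  2A = 31, A = 15.5.
Then Σ (x_i + x_{i+1})·c_i = -2, so x̄ = -2 / (6·15.5) = -2/93.

-2/93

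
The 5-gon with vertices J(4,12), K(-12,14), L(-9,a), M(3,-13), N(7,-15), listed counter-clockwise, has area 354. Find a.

-5

The doubled signed area Σ (x_i y_{i+1} − x_{i+1} y_i) is linear in a.
With a=0 it equals 633; the coefficient of a is -15 (from the two edges through L).
So -15·a + 633 = 2·354 = 708 ⇒ a = -5.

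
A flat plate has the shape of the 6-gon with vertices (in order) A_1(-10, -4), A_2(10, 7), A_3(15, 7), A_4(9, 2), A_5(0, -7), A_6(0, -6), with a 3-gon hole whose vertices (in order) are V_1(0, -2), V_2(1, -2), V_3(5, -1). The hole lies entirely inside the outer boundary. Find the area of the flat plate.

110

Outer boundary:
A_1→A_2: (-10)(7) − (10)(-4) = -30
A_2→A_3: (10)(7) − (15)(7) = -35
A_3→A_4: (15)(2) − (9)(7) = -33
A_4→A_5: (9)(-7) − (0)(2) = -63
A_5→A_6: (0)(-6) − (0)(-7) = 0
A_6→A_1: (0)(-4) − (-10)(-6) = -60
Σ = -221
Area = |Σ|/2 = 110.5.
Hole:
Apply the shoelace formula: 2A = Σ (x_i·y_{i+1} − x_{i+1}·y_i), indices taken mod 3.
Cross-terms: 2, 9, -10  ⇒  Σ = 1
Area = |Σ|/2 = 0.5.
Net area = 110.5 − 0.5 = 110.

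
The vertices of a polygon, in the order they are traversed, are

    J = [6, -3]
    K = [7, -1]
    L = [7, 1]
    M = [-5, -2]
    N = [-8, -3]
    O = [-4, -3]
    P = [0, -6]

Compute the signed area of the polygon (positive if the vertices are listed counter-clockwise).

45.5

Apply the shoelace formula: 2A = Σ (x_i·y_{i+1} − x_{i+1}·y_i), indices taken mod 7.
J→K: (6)(-1) − (7)(-3) = 15
K→L: (7)(1) − (7)(-1) = 14
L→M: (7)(-2) − (-5)(1) = -9
M→N: (-5)(-3) − (-8)(-2) = -1
N→O: (-8)(-3) − (-4)(-3) = 12
O→P: (-4)(-6) − (0)(-3) = 24
P→J: (0)(-3) − (6)(-6) = 36
Σ = 91
Signed area = Σ/2 = 45.5 (positive ⇒ counter-clockwise traversal).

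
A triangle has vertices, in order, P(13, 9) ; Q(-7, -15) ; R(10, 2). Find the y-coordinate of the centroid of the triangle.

-4/3

Apply Gauss's area formula. First the cross-terms c_i = x_i·y_{i+1} − x_{i+1}·y_i:
  -132, 136, 64  ⇒  2A = 68, A = 34.
Then Σ (y_i + y_{i+1})·c_i = -272, so ȳ = -272 / (6·34) = -4/3.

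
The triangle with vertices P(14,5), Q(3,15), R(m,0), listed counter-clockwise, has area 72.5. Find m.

5

The doubled signed area Σ (x_i y_{i+1} − x_{i+1} y_i) is linear in m.
With m=0 it equals 195; the coefficient of m is -10 (from the two edges through R).
So -10·m + 195 = 2·72.5 = 145 ⇒ m = 5.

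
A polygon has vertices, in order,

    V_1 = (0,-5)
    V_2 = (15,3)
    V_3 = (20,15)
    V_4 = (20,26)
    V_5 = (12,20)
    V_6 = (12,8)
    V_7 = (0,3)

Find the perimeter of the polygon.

|V_1V_2| = √((15)² + (8)²) = √289 = 17
|V_2V_3| = √((5)² + (12)²) = √169 = 13
|V_3V_4| = √((0)² + (11)²) = √121 = 11
|V_4V_5| = √((-8)² + (-6)²) = √100 = 10
|V_5V_6| = √((0)² + (-12)²) = √144 = 12
|V_6V_7| = √((-12)² + (-5)²) = √169 = 13
|V_7V_1| = √((0)² + (-8)²) = √64 = 8
Perimeter = 17 + 13 + 11 + 10 + 12 + 13 + 8 = 84.

84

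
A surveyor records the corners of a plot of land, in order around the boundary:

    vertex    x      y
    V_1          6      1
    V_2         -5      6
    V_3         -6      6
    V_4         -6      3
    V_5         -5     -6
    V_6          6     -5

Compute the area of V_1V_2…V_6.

Cross-terms: 41, 6, 18, 51, 61, 36  ⇒  Σ = 213
Area = |Σ|/2 = 106.5.

106.5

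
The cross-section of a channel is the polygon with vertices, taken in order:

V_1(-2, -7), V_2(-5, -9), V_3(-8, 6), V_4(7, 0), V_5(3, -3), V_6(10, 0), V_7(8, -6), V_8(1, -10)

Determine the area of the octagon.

Apply the shoelace (surveyor's) formula: 2A = Σ (x_i·y_{i+1} − x_{i+1}·y_i), indices taken mod 8.
Σ = (-17) + (-102) + (-42) + (-21) + (30) + (-60) + (-74) + (-27) = -313
Area = |Σ|/2 = 156.5.

156.5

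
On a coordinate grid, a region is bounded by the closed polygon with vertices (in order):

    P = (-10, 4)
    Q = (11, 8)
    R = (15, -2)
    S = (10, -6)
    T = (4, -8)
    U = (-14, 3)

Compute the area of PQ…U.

Apply the surveyor's formula: 2A = Σ (x_i·y_{i+1} − x_{i+1}·y_i), indices taken mod 6.
Σ = (-124) + (-142) + (-70) + (-56) + (-100) + (-26) = -518
Area = |Σ|/2 = 259.

259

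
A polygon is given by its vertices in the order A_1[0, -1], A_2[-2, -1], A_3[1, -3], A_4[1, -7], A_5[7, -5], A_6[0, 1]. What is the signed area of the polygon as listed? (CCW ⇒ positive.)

Apply the shoelace (surveyor's) formula: 2A = Σ (x_i·y_{i+1} − x_{i+1}·y_i), indices taken mod 6.
A_1→A_2: (0)(-1) − (-2)(-1) = -2
A_2→A_3: (-2)(-3) − (1)(-1) = 7
A_3→A_4: (1)(-7) − (1)(-3) = -4
A_4→A_5: (1)(-5) − (7)(-7) = 44
A_5→A_6: (7)(1) − (0)(-5) = 7
A_6→A_1: (0)(-1) − (0)(1) = 0
Σ = 52
Signed area = Σ/2 = 26 (positive ⇒ counter-clockwise traversal).

26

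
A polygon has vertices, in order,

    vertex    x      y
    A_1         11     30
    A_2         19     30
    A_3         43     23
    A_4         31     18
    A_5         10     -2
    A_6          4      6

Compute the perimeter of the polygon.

|A_1A_2| = √((8)² + (0)²) = √64 = 8
|A_2A_3| = √((24)² + (-7)²) = √625 = 25
|A_3A_4| = √((-12)² + (-5)²) = √169 = 13
|A_4A_5| = √((-21)² + (-20)²) = √841 = 29
|A_5A_6| = √((-6)² + (8)²) = √100 = 10
|A_6A_1| = √((7)² + (24)²) = √625 = 25
Perimeter = 8 + 25 + 13 + 29 + 10 + 25 = 110.

110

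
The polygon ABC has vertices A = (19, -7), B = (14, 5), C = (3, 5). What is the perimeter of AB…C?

44

|AB| = √((-5)² + (12)²) = √169 = 13
|BC| = √((-11)² + (0)²) = √121 = 11
|CA| = √((16)² + (-12)²) = √400 = 20
Perimeter = 13 + 11 + 20 = 44.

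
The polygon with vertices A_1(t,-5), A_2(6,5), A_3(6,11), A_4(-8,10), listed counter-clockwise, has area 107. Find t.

8

Write out the shoelace sum; only the two edges meeting at A_1 involve t:
2·Area = [((-8)·(-5) − t·10) + (t·5 − 6·(-5))] + 184
       = -5·t + 254 = 214
⇒ t = 8.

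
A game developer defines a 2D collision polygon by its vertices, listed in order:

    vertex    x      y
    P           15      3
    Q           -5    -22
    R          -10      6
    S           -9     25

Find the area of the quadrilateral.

581.5

Apply the shoelace formula: 2A = Σ (x_i·y_{i+1} − x_{i+1}·y_i), indices taken mod 4.
Σ = (-315) + (-250) + (-196) + (-402) = -1163
Area = |Σ|/2 = 581.5.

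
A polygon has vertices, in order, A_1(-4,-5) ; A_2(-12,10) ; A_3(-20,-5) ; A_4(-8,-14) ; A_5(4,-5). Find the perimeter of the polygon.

72

|A_1A_2| = √((-8)² + (15)²) = √289 = 17
|A_2A_3| = √((-8)² + (-15)²) = √289 = 17
|A_3A_4| = √((12)² + (-9)²) = √225 = 15
|A_4A_5| = √((12)² + (9)²) = √225 = 15
|A_5A_1| = √((-8)² + (0)²) = √64 = 8
Perimeter = 17 + 17 + 15 + 15 + 8 = 72.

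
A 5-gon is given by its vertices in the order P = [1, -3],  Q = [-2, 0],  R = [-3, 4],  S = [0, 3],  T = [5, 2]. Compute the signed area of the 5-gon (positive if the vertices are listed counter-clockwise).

-27.5

Apply the shoelace formula: 2A = Σ (x_i·y_{i+1} − x_{i+1}·y_i), indices taken mod 5.
Σ = (-6) + (-8) + (-9) + (-15) + (-17) = -55
Signed area = Σ/2 = -27.5 (negative ⇒ clockwise traversal).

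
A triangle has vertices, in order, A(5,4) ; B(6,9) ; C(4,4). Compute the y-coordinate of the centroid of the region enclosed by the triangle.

17/3

Apply Gauss's area formula. First the cross-terms c_i = x_i·y_{i+1} − x_{i+1}·y_i:
  21, -12, -4  ⇒  2A = 5, A = 2.5.
Then Σ (y_i + y_{i+1})·c_i = 85, so ȳ = 85 / (6·2.5) = 17/3.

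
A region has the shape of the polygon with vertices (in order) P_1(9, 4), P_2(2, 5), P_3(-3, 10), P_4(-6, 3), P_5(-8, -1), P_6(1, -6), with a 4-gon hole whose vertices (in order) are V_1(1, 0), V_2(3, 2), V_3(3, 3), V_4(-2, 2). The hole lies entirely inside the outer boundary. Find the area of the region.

Outer boundary:
Apply the shoelace (surveyor's) formula: 2A = Σ (x_i·y_{i+1} − x_{i+1}·y_i), indices taken mod 6.
Cross-terms: 37, 35, 51, 30, 49, 58  ⇒  Σ = 260
Area = |Σ|/2 = 130.
Hole:
Apply the surveyor's formula: 2A = Σ (x_i·y_{i+1} − x_{i+1}·y_i), indices taken mod 4.
Σ = (2) + (3) + (12) + (-2) = 15
Area = |Σ|/2 = 7.5.
Net area = 130 − 7.5 = 122.5.

122.5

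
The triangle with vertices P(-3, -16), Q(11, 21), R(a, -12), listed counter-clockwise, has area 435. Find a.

The doubled signed area Σ (x_i y_{i+1} − x_{i+1} y_i) is linear in a.
With a=0 it equals -55; the coefficient of a is -37 (from the two edges through R).
So -37·a + -55 = 2·435 = 870 ⇒ a = -25.

-25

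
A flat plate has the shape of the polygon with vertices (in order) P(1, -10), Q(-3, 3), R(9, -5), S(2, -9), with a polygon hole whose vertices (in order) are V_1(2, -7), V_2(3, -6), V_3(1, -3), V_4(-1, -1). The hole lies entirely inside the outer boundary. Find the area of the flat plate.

55

Outer boundary:
Σ = (-27) + (-12) + (-71) + (-11) = -121
Area = |Σ|/2 = 60.5.
Hole:
Σ = (9) + (-3) + (-4) + (9) = 11
Area = |Σ|/2 = 5.5.
Net area = 60.5 − 5.5 = 55.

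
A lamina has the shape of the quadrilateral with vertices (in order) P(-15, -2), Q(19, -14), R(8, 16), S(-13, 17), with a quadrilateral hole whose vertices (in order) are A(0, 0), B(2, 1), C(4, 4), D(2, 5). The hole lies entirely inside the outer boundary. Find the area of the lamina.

Outer boundary:
P→Q: (-15)(-14) − (19)(-2) = 248
Q→R: (19)(16) − (8)(-14) = 416
R→S: (8)(17) − (-13)(16) = 344
S→P: (-13)(-2) − (-15)(17) = 281
Σ = 1289
Area = |Σ|/2 = 644.5.
Hole:
Apply the shoelace (surveyor's) formula: 2A = Σ (x_i·y_{i+1} − x_{i+1}·y_i), indices taken mod 4.
Σ = (0) + (4) + (12) + (0) = 16
Area = |Σ|/2 = 8.
Net area = 644.5 − 8 = 636.5.

636.5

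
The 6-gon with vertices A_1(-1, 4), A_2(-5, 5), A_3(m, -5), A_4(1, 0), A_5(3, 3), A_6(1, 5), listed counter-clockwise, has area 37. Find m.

Write out the shoelace sum; only the two edges meeting at A_3 involve m:
2·Area = [((-5)·(-5) − m·5) + (m·0 − 1·(-5))] + 39
       = -5·m + 69 = 74
⇒ m = -1.

-1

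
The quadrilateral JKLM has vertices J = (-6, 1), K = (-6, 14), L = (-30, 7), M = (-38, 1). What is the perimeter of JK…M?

80

|JK| = √((0)² + (13)²) = √169 = 13
|KL| = √((-24)² + (-7)²) = √625 = 25
|LM| = √((-8)² + (-6)²) = √100 = 10
|MJ| = √((32)² + (0)²) = √1024 = 32
Perimeter = 13 + 25 + 10 + 32 = 80.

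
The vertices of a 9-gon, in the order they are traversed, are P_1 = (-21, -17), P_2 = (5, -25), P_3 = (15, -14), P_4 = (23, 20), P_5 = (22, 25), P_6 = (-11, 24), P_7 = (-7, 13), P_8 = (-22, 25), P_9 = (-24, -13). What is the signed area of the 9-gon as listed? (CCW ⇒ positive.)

1816

Apply the shoelace (surveyor's) formula: 2A = Σ (x_i·y_{i+1} − x_{i+1}·y_i), indices taken mod 9.
Cross-terms: 610, 305, 622, 135, 803, 25, 111, 886, 135  ⇒  Σ = 3632
Signed area = Σ/2 = 1816 (positive ⇒ counter-clockwise traversal).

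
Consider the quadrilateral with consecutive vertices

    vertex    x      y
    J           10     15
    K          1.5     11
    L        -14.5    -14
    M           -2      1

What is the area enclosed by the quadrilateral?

71.75

Σ = (87.5) + (138.5) + (-42.5) + (-40) = 143.5
Area = |Σ|/2 = 71.75.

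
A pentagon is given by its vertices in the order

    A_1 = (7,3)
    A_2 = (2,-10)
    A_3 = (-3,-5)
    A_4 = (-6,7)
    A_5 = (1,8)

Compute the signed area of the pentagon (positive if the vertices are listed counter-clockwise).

-137.5

Cross-terms: -76, -40, -51, -55, -53  ⇒  Σ = -275
Signed area = Σ/2 = -137.5 (negative ⇒ clockwise traversal).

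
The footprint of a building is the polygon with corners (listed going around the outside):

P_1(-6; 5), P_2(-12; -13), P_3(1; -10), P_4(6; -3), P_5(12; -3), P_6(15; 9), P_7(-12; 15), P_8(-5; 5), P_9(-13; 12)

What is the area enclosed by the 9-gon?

429.5

P_1→P_2: (-6)(-13) − (-12)(5) = 138
P_2→P_3: (-12)(-10) − (1)(-13) = 133
P_3→P_4: (1)(-3) − (6)(-10) = 57
P_4→P_5: (6)(-3) − (12)(-3) = 18
P_5→P_6: (12)(9) − (15)(-3) = 153
P_6→P_7: (15)(15) − (-12)(9) = 333
P_7→P_8: (-12)(5) − (-5)(15) = 15
P_8→P_9: (-5)(12) − (-13)(5) = 5
P_9→P_1: (-13)(5) − (-6)(12) = 7
Σ = 859
Area = |Σ|/2 = 429.5.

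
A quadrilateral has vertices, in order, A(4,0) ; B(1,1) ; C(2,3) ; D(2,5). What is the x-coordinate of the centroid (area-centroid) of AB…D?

Apply Gauss's area formula. First the cross-terms c_i = x_i·y_{i+1} − x_{i+1}·y_i:
  4, 1, 4, -20  ⇒  2A = -11, A = -5.5.
Then Σ (x_i + x_{i+1})·c_i = -81, so x̄ = -81 / (6·(-5.5)) = 27/11.

27/11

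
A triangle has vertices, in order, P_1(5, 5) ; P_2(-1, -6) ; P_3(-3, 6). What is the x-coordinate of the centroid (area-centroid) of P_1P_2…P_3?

Apply the shoelace formula. First the cross-terms c_i = x_i·y_{i+1} − x_{i+1}·y_i:
  -25, -24, -45  ⇒  2A = -94, A = -47.
Then Σ (x_i + x_{i+1})·c_i = -94, so x̄ = -94 / (6·(-47)) = 1/3.

1/3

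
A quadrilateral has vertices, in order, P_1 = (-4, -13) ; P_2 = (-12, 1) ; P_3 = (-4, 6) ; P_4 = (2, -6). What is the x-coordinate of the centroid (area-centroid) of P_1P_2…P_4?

Apply Gauss's area formula. First the cross-terms c_i = x_i·y_{i+1} − x_{i+1}·y_i:
  -160, -68, 12, -50  ⇒  2A = -266, A = -133.
Then Σ (x_i + x_{i+1})·c_i = 3724, so x̄ = 3724 / (6·(-133)) = -14/3.

-14/3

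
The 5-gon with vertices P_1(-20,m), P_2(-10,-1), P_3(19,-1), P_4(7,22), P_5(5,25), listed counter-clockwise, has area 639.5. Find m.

16

The doubled signed area Σ (x_i y_{i+1} − x_{i+1} y_i) is linear in m.
With m=0 it equals 1039; the coefficient of m is 15 (from the two edges through P_1).
So 15·m + 1039 = 2·639.5 = 1279 ⇒ m = 16.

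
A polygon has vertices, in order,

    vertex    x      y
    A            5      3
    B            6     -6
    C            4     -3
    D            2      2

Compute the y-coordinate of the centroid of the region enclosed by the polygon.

Apply Gauss's area formula. First the cross-terms c_i = x_i·y_{i+1} − x_{i+1}·y_i:
  -48, 6, 14, -4  ⇒  2A = -32, A = -16.
Then Σ (y_i + y_{i+1})·c_i = 56, so ȳ = 56 / (6·(-16)) = -7/12.

-7/12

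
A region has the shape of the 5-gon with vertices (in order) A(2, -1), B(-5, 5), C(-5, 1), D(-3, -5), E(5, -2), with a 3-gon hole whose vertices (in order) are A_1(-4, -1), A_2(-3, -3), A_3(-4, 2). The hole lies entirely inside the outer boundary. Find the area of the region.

Outer boundary:
Apply Gauss's area formula: 2A = Σ (x_i·y_{i+1} − x_{i+1}·y_i), indices taken mod 5.
Cross-terms: 5, 20, 28, 31, -1  ⇒  Σ = 83
Area = |Σ|/2 = 41.5.
Hole:
Σ = (9) + (-18) + (12) = 3
Area = |Σ|/2 = 1.5.
Net area = 41.5 − 1.5 = 40.

40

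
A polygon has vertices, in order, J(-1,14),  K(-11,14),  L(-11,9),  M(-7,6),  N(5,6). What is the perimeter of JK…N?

|JK| = √((-10)² + (0)²) = √100 = 10
|KL| = √((0)² + (-5)²) = √25 = 5
|LM| = √((4)² + (-3)²) = √25 = 5
|MN| = √((12)² + (0)²) = √144 = 12
|NJ| = √((-6)² + (8)²) = √100 = 10
Perimeter = 10 + 5 + 5 + 12 + 10 = 42.

42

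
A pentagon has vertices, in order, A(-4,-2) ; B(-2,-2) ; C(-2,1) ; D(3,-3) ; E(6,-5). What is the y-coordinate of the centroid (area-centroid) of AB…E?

Apply the shoelace formula. First the cross-terms c_i = x_i·y_{i+1} − x_{i+1}·y_i:
  4, -6, 3, 3, -32  ⇒  2A = -28, A = -14.
Then Σ (y_i + y_{i+1})·c_i = 184, so ȳ = 184 / (6·(-14)) = -46/21.

-46/21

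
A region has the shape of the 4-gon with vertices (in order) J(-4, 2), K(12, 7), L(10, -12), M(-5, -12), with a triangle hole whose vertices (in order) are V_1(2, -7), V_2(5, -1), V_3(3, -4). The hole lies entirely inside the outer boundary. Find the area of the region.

Outer boundary:
Apply the surveyor's formula: 2A = Σ (x_i·y_{i+1} − x_{i+1}·y_i), indices taken mod 4.
Cross-terms: -52, -214, -180, -58  ⇒  Σ = -504
Area = |Σ|/2 = 252.
Hole:
Σ = (33) + (-17) + (-13) = 3
Area = |Σ|/2 = 1.5.
Net area = 252 − 1.5 = 250.5.

250.5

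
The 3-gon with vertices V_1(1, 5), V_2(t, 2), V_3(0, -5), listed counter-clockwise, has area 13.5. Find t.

-2

Write out the shoelace sum; only the two edges meeting at V_2 involve t:
2·Area = [(1·2 − t·5) + (t·(-5) − 0·2)] + 5
       = -10·t + 7 = 27
⇒ t = -2.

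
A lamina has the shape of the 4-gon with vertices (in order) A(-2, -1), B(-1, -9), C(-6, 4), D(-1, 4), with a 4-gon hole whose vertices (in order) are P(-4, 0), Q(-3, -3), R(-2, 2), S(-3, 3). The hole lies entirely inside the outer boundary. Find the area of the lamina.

20

Outer boundary:
Apply the shoelace (surveyor's) formula: 2A = Σ (x_i·y_{i+1} − x_{i+1}·y_i), indices taken mod 4.
A→B: (-2)(-9) − (-1)(-1) = 17
B→C: (-1)(4) − (-6)(-9) = -58
C→D: (-6)(4) − (-1)(4) = -20
D→A: (-1)(-1) − (-2)(4) = 9
Σ = -52
Area = |Σ|/2 = 26.
Hole:
Apply the surveyor's formula: 2A = Σ (x_i·y_{i+1} − x_{i+1}·y_i), indices taken mod 4.
Σ = (12) + (-12) + (0) + (12) = 12
Area = |Σ|/2 = 6.
Net area = 26 − 6 = 20.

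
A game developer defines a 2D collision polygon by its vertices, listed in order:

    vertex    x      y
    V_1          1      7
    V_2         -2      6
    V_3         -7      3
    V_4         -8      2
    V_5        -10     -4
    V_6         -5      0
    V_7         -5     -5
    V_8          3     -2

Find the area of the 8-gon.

Cross-terms: 20, 36, 10, 52, -20, 25, 25, 23  ⇒  Σ = 171
Area = |Σ|/2 = 85.5.

85.5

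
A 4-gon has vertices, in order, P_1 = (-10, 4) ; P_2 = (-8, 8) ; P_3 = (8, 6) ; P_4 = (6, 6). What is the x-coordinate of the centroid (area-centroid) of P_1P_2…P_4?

-3.625

Apply the surveyor's formula. First the cross-terms c_i = x_i·y_{i+1} − x_{i+1}·y_i:
  -48, -112, 12, 84  ⇒  2A = -64, A = -32.
Then Σ (x_i + x_{i+1})·c_i = 696, so x̄ = 696 / (6·(-32)) = -3.625.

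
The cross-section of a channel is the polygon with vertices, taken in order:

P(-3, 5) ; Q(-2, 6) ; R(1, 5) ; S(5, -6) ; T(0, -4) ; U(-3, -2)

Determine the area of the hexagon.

Σ = (-8) + (-16) + (-31) + (-20) + (-12) + (-21) = -108
Area = |Σ|/2 = 54.

54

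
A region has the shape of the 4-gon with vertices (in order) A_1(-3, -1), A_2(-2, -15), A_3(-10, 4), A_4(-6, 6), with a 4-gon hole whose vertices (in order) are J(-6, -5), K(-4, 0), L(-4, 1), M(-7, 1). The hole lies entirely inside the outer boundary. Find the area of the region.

53.5

Outer boundary:
Apply the shoelace formula: 2A = Σ (x_i·y_{i+1} − x_{i+1}·y_i), indices taken mod 4.
Σ = (43) + (-158) + (-36) + (24) = -127
Area = |Σ|/2 = 63.5.
Hole:
Apply the shoelace (surveyor's) formula: 2A = Σ (x_i·y_{i+1} − x_{i+1}·y_i), indices taken mod 4.
J→K: (-6)(0) − (-4)(-5) = -20
K→L: (-4)(1) − (-4)(0) = -4
L→M: (-4)(1) − (-7)(1) = 3
M→J: (-7)(-5) − (-6)(1) = 41
Σ = 20
Area = |Σ|/2 = 10.
Net area = 63.5 − 10 = 53.5.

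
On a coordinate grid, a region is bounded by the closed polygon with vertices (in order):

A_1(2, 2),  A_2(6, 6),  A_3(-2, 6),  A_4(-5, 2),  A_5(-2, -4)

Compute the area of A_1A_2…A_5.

51

Apply the shoelace formula: 2A = Σ (x_i·y_{i+1} − x_{i+1}·y_i), indices taken mod 5.
Cross-terms: 0, 48, 26, 24, 4  ⇒  Σ = 102
Area = |Σ|/2 = 51.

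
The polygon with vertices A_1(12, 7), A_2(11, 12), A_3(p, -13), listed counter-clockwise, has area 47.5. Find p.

-3

The doubled signed area Σ (x_i y_{i+1} − x_{i+1} y_i) is linear in p.
With p=0 it equals 80; the coefficient of p is -5 (from the two edges through A_3).
So -5·p + 80 = 2·47.5 = 95 ⇒ p = -3.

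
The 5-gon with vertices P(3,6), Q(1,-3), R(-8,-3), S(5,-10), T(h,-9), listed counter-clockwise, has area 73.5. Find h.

7

The doubled signed area Σ (x_i y_{i+1} − x_{i+1} y_i) is linear in h.
With h=0 it equals 35; the coefficient of h is 16 (from the two edges through T).
So 16·h + 35 = 2·73.5 = 147 ⇒ h = 7.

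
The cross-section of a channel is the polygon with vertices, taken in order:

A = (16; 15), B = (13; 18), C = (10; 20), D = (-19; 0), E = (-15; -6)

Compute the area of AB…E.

269

Apply the surveyor's formula: 2A = Σ (x_i·y_{i+1} − x_{i+1}·y_i), indices taken mod 5.
Σ = (93) + (80) + (380) + (114) + (-129) = 538
Area = |Σ|/2 = 269.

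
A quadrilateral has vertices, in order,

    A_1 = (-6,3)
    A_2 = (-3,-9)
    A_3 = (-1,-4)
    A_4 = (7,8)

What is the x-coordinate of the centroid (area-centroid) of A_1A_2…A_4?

Apply the surveyor's formula. First the cross-terms c_i = x_i·y_{i+1} − x_{i+1}·y_i:
  63, 3, 20, 69  ⇒  2A = 155, A = 77.5.
Then Σ (x_i + x_{i+1})·c_i = -390, so x̄ = -390 / (6·77.5) = -26/31.

-26/31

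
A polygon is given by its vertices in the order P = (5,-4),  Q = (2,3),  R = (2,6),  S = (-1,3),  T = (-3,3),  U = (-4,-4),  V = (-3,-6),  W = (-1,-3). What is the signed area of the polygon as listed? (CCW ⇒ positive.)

Apply the shoelace formula: 2A = Σ (x_i·y_{i+1} − x_{i+1}·y_i), indices taken mod 8.
Σ = (23) + (6) + (12) + (6) + (24) + (12) + (3) + (19) = 105
Signed area = Σ/2 = 52.5 (positive ⇒ counter-clockwise traversal).

52.5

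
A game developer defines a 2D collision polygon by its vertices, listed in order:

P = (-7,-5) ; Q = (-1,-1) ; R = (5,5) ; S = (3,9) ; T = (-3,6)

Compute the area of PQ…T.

P→Q: (-7)(-1) − (-1)(-5) = 2
Q→R: (-1)(5) − (5)(-1) = 0
R→S: (5)(9) − (3)(5) = 30
S→T: (3)(6) − (-3)(9) = 45
T→P: (-3)(-5) − (-7)(6) = 57
Σ = 134
Area = |Σ|/2 = 67.

67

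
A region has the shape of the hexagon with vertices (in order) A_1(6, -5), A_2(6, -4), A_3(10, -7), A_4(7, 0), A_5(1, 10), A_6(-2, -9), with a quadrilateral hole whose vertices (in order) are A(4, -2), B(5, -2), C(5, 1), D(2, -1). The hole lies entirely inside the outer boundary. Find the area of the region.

Outer boundary:
Apply the shoelace (surveyor's) formula: 2A = Σ (x_i·y_{i+1} − x_{i+1}·y_i), indices taken mod 6.
A_1→A_2: (6)(-4) − (6)(-5) = 6
A_2→A_3: (6)(-7) − (10)(-4) = -2
A_3→A_4: (10)(0) − (7)(-7) = 49
A_4→A_5: (7)(10) − (1)(0) = 70
A_5→A_6: (1)(-9) − (-2)(10) = 11
A_6→A_1: (-2)(-5) − (6)(-9) = 64
Σ = 198
Area = |Σ|/2 = 99.
Hole:
Apply the shoelace formula: 2A = Σ (x_i·y_{i+1} − x_{i+1}·y_i), indices taken mod 4.
A→B: (4)(-2) − (5)(-2) = 2
B→C: (5)(1) − (5)(-2) = 15
C→D: (5)(-1) − (2)(1) = -7
D→A: (2)(-2) − (4)(-1) = 0
Σ = 10
Area = |Σ|/2 = 5.
Net area = 99 − 5 = 94.

94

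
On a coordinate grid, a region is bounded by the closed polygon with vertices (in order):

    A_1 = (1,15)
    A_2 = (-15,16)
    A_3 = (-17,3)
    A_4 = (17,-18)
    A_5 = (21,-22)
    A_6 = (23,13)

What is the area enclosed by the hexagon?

Apply the shoelace formula: 2A = Σ (x_i·y_{i+1} − x_{i+1}·y_i), indices taken mod 6.
Σ = (241) + (227) + (255) + (4) + (779) + (332) = 1838
Area = |Σ|/2 = 919.

919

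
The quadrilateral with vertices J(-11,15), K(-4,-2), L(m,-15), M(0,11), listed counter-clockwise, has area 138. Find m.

1

Write out the shoelace sum; only the two edges meeting at L involve m:
2·Area = [((-4)·(-15) − m·(-2)) + (m·11 − 0·(-15))] + 203
       = 13·m + 263 = 276
⇒ m = 1.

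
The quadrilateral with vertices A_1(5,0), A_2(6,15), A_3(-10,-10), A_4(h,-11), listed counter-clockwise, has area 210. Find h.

9

The doubled signed area Σ (x_i y_{i+1} − x_{i+1} y_i) is linear in h.
With h=0 it equals 330; the coefficient of h is 10 (from the two edges through A_4).
So 10·h + 330 = 2·210 = 420 ⇒ h = 9.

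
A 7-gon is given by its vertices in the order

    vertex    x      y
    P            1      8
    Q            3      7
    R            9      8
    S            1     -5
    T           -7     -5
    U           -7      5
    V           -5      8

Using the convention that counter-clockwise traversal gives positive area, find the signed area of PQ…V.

-149

Σ = (-17) + (-39) + (-53) + (-40) + (-70) + (-31) + (-48) = -298
Signed area = Σ/2 = -149 (negative ⇒ clockwise traversal).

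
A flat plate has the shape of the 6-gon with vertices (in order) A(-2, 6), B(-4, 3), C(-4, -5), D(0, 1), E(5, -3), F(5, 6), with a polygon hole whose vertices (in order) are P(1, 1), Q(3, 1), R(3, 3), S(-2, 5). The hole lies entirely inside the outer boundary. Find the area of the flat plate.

Outer boundary:
Σ = (18) + (32) + (-4) + (-5) + (45) + (42) = 128
Area = |Σ|/2 = 64.
Hole:
Cross-terms: -2, 6, 21, -7  ⇒  Σ = 18
Area = |Σ|/2 = 9.
Net area = 64 − 9 = 55.

55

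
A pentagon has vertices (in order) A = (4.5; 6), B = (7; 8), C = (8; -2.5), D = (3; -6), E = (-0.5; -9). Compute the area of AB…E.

60.25

A→B: (4.5)(8) − (7)(6) = -6
B→C: (7)(-2.5) − (8)(8) = -81.5
C→D: (8)(-6) − (3)(-2.5) = -40.5
D→E: (3)(-9) − (-0.5)(-6) = -30
E→A: (-0.5)(6) − (4.5)(-9) = 37.5
Σ = -120.5
Area = |Σ|/2 = 60.25.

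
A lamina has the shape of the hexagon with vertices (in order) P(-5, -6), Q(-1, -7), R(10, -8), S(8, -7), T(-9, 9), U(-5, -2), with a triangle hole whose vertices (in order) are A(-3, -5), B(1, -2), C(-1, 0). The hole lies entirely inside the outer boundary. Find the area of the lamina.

89.5

Outer boundary:
Apply the surveyor's formula: 2A = Σ (x_i·y_{i+1} − x_{i+1}·y_i), indices taken mod 6.
Σ = (29) + (78) + (-6) + (9) + (63) + (20) = 193
Area = |Σ|/2 = 96.5.
Hole:
Apply Gauss's area formula: 2A = Σ (x_i·y_{i+1} − x_{i+1}·y_i), indices taken mod 3.
Σ = (11) + (-2) + (5) = 14
Area = |Σ|/2 = 7.
Net area = 96.5 − 7 = 89.5.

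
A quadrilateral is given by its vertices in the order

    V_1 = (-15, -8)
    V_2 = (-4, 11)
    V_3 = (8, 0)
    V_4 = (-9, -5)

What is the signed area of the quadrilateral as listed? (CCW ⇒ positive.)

-164

Apply Gauss's area formula: 2A = Σ (x_i·y_{i+1} − x_{i+1}·y_i), indices taken mod 4.
Cross-terms: -197, -88, -40, -3  ⇒  Σ = -328
Signed area = Σ/2 = -164 (negative ⇒ clockwise traversal).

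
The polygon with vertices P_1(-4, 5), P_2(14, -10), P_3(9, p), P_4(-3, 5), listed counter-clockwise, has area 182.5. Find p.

Write out the shoelace sum; only the two edges meeting at P_3 involve p:
2·Area = [(14·p − 9·(-10)) + (9·5 − (-3)·p)] + -25
       = 17·p + 110 = 365
⇒ p = 15.

15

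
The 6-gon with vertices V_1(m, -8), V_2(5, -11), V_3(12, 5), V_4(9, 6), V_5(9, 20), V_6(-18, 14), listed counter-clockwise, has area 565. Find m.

Write out the shoelace sum; only the two edges meeting at V_1 involve m:
2·Area = [((-18)·(-8) − m·14) + (m·(-11) − 5·(-8))] + 796
       = -25·m + 980 = 1130
⇒ m = -6.

-6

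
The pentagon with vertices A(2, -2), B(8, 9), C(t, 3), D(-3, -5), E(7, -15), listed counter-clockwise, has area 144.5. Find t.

-9

The doubled signed area Σ (x_i y_{i+1} − x_{i+1} y_i) is linear in t.
With t=0 it equals 163; the coefficient of t is -14 (from the two edges through C).
So -14·t + 163 = 2·144.5 = 289 ⇒ t = -9.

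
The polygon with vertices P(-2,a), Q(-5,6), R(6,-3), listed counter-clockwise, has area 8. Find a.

The doubled signed area Σ (x_i y_{i+1} − x_{i+1} y_i) is linear in a.
With a=0 it equals -39; the coefficient of a is 11 (from the two edges through P).
So 11·a + -39 = 2·8 = 16 ⇒ a = 5.

5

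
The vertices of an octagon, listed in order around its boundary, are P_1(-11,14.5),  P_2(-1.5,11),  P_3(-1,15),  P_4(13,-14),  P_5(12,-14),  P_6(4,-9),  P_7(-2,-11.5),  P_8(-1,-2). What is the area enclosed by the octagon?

232.875

Apply the shoelace (surveyor's) formula: 2A = Σ (x_i·y_{i+1} − x_{i+1}·y_i), indices taken mod 8.
Cross-terms: -99.25, -11.5, -181, -14, -52, -64, -7.5, -36.5  ⇒  Σ = -465.75
Area = |Σ|/2 = 232.875.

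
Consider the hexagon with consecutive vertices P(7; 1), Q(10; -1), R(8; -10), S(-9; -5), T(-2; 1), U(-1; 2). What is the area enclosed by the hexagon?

Apply the surveyor's formula: 2A = Σ (x_i·y_{i+1} − x_{i+1}·y_i), indices taken mod 6.
Σ = (-17) + (-92) + (-130) + (-19) + (-3) + (-15) = -276
Area = |Σ|/2 = 138.

138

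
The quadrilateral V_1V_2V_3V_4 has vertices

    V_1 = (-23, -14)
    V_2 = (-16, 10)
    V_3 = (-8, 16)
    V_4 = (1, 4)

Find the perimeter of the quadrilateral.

|V_1V_2| = √((7)² + (24)²) = √625 = 25
|V_2V_3| = √((8)² + (6)²) = √100 = 10
|V_3V_4| = √((9)² + (-12)²) = √225 = 15
|V_4V_1| = √((-24)² + (-18)²) = √900 = 30
Perimeter = 25 + 10 + 15 + 30 = 80.

80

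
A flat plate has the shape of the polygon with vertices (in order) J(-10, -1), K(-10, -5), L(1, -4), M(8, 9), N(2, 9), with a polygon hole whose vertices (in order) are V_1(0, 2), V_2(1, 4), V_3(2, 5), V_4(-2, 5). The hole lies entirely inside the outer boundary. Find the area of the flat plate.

Outer boundary:
Apply the shoelace (surveyor's) formula: 2A = Σ (x_i·y_{i+1} − x_{i+1}·y_i), indices taken mod 5.
Σ = (40) + (45) + (41) + (54) + (88) = 268
Area = |Σ|/2 = 134.
Hole:
Σ = (-2) + (-3) + (20) + (-4) = 11
Area = |Σ|/2 = 5.5.
Net area = 134 − 5.5 = 128.5.

128.5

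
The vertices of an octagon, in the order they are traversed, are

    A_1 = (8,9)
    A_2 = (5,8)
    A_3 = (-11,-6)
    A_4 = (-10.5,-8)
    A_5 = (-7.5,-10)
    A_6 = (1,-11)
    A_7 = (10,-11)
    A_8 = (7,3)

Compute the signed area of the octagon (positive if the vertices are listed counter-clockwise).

Apply Gauss's area formula: 2A = Σ (x_i·y_{i+1} − x_{i+1}·y_i), indices taken mod 8.
Σ = (19) + (58) + (25) + (45) + (92.5) + (99) + (107) + (39) = 484.5
Signed area = Σ/2 = 242.25 (positive ⇒ counter-clockwise traversal).

242.25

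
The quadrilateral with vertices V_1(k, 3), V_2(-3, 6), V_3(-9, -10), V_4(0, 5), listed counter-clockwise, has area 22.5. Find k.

-3

The doubled signed area Σ (x_i y_{i+1} − x_{i+1} y_i) is linear in k.
With k=0 it equals 48; the coefficient of k is 1 (from the two edges through V_1).
So 1·k + 48 = 2·22.5 = 45 ⇒ k = -3.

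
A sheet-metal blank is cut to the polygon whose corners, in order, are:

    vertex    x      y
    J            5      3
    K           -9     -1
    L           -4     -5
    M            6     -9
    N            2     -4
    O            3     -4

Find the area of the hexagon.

78

Σ = (22) + (41) + (66) + (-6) + (4) + (29) = 156
Area = |Σ|/2 = 78.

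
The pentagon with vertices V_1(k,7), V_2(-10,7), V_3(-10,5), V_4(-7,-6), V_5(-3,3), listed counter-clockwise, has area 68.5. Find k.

3

The doubled signed area Σ (x_i y_{i+1} − x_{i+1} y_i) is linear in k.
With k=0 it equals 125; the coefficient of k is 4 (from the two edges through V_1).
So 4·k + 125 = 2·68.5 = 137 ⇒ k = 3.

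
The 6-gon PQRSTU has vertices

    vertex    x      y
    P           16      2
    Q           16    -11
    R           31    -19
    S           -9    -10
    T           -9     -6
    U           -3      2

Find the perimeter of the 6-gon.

104

|PQ| = √((0)² + (-13)²) = √169 = 13
|QR| = √((15)² + (-8)²) = √289 = 17
|RS| = √((-40)² + (9)²) = √1681 = 41
|ST| = √((0)² + (4)²) = √16 = 4
|TU| = √((6)² + (8)²) = √100 = 10
|UP| = √((19)² + (0)²) = √361 = 19
Perimeter = 13 + 17 + 41 + 4 + 10 + 19 = 104.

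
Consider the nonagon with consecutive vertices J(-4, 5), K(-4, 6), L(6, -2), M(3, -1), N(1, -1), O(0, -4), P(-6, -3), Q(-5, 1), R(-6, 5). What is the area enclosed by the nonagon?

Cross-terms: -4, -28, 0, -2, -4, -24, -21, -19, -10  ⇒  Σ = -112
Area = |Σ|/2 = 56.

56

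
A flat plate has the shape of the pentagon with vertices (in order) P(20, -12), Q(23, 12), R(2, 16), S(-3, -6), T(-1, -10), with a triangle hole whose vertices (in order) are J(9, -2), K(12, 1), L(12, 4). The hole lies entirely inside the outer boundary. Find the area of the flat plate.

561.5

Outer boundary:
Cross-terms: 516, 344, 36, 24, 212  ⇒  Σ = 1132
Area = |Σ|/2 = 566.
Hole:
Apply the shoelace (surveyor's) formula: 2A = Σ (x_i·y_{i+1} − x_{i+1}·y_i), indices taken mod 3.
Σ = (33) + (36) + (-60) = 9
Area = |Σ|/2 = 4.5.
Net area = 566 − 4.5 = 561.5.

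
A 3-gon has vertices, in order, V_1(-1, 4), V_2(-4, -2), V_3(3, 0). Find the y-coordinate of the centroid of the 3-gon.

2/3

Apply Gauss's area formula. First the cross-terms c_i = x_i·y_{i+1} − x_{i+1}·y_i:
  18, 6, 12  ⇒  2A = 36, A = 18.
Then Σ (y_i + y_{i+1})·c_i = 72, so ȳ = 72 / (6·18) = 2/3.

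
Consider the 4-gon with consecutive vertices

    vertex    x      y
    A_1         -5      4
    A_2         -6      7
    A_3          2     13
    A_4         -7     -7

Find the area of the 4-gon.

Σ = (-11) + (-92) + (77) + (-63) = -89
Area = |Σ|/2 = 44.5.

44.5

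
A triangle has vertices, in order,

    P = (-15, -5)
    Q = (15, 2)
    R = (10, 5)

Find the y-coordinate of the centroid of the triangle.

Apply the shoelace formula. First the cross-terms c_i = x_i·y_{i+1} − x_{i+1}·y_i:
  45, 55, 25  ⇒  2A = 125, A = 62.5.
Then Σ (y_i + y_{i+1})·c_i = 250, so ȳ = 250 / (6·62.5) = 2/3.

2/3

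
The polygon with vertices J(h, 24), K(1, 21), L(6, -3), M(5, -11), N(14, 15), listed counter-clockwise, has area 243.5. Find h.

21

The doubled signed area Σ (x_i y_{i+1} − x_{i+1} y_i) is linear in h.
With h=0 it equals 361; the coefficient of h is 6 (from the two edges through J).
So 6·h + 361 = 2·243.5 = 487 ⇒ h = 21.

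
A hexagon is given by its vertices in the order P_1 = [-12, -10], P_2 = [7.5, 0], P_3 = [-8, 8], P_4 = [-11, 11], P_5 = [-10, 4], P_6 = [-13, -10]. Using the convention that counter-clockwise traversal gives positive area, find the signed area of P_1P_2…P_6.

181.5

Apply the surveyor's formula: 2A = Σ (x_i·y_{i+1} − x_{i+1}·y_i), indices taken mod 6.
P_1→P_2: (-12)(0) − (7.5)(-10) = 75
P_2→P_3: (7.5)(8) − (-8)(0) = 60
P_3→P_4: (-8)(11) − (-11)(8) = 0
P_4→P_5: (-11)(4) − (-10)(11) = 66
P_5→P_6: (-10)(-10) − (-13)(4) = 152
P_6→P_1: (-13)(-10) − (-12)(-10) = 10
Σ = 363
Signed area = Σ/2 = 181.5 (positive ⇒ counter-clockwise traversal).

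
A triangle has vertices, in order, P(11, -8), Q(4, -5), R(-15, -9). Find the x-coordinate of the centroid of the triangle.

0

Apply the shoelace formula. First the cross-terms c_i = x_i·y_{i+1} − x_{i+1}·y_i:
  -23, -111, 219  ⇒  2A = 85, A = 42.5.
Then Σ (x_i + x_{i+1})·c_i = 0, so x̄ = 0 / (6·42.5) = 0.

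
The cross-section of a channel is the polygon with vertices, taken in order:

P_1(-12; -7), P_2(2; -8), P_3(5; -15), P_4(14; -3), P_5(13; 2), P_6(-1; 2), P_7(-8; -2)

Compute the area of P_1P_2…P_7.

230

Σ = (110) + (10) + (195) + (67) + (28) + (18) + (32) = 460
Area = |Σ|/2 = 230.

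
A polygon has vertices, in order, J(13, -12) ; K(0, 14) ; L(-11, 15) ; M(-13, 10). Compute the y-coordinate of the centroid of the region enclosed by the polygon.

767/149

Apply the shoelace formula. First the cross-terms c_i = x_i·y_{i+1} − x_{i+1}·y_i:
  182, 154, 85, 26  ⇒  2A = 447, A = 223.5.
Then Σ (y_i + y_{i+1})·c_i = 6903, so ȳ = 6903 / (6·223.5) = 767/149.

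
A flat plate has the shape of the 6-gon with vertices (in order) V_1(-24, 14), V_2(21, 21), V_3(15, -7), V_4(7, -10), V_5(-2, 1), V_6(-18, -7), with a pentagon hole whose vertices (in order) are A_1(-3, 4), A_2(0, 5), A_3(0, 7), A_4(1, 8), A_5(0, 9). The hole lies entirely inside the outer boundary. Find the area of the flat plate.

Outer boundary:
Apply Gauss's area formula: 2A = Σ (x_i·y_{i+1} − x_{i+1}·y_i), indices taken mod 6.
Σ = (-798) + (-462) + (-101) + (-13) + (32) + (-420) = -1762
Area = |Σ|/2 = 881.
Hole:
A_1→A_2: (-3)(5) − (0)(4) = -15
A_2→A_3: (0)(7) − (0)(5) = 0
A_3→A_4: (0)(8) − (1)(7) = -7
A_4→A_5: (1)(9) − (0)(8) = 9
A_5→A_1: (0)(4) − (-3)(9) = 27
Σ = 14
Area = |Σ|/2 = 7.
Net area = 881 − 7 = 874.

874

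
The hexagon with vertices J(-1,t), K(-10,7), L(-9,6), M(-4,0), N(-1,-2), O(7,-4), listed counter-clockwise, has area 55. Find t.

4

Write out the shoelace sum; only the two edges meeting at J involve t:
2·Area = [(7·t − (-1)·(-4)) + ((-1)·7 − (-10)·t)] + 53
       = 17·t + 42 = 110
⇒ t = 4.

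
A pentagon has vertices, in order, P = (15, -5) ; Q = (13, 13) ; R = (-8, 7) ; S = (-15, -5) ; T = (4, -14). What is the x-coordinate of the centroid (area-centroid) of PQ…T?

Apply the surveyor's formula. First the cross-terms c_i = x_i·y_{i+1} − x_{i+1}·y_i:
  260, 195, 145, 230, 190  ⇒  2A = 1020, A = 510.
Then Σ (x_i + x_{i+1})·c_i = 6000, so x̄ = 6000 / (6·510) = 100/51.

100/51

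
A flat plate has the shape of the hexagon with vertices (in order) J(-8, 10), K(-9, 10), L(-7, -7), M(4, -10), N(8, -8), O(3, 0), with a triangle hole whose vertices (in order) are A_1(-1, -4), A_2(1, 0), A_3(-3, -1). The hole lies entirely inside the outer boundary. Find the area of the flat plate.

Outer boundary:
Apply Gauss's area formula: 2A = Σ (x_i·y_{i+1} − x_{i+1}·y_i), indices taken mod 6.
Σ = (10) + (133) + (98) + (48) + (24) + (30) = 343
Area = |Σ|/2 = 171.5.
Hole:
A_1→A_2: (-1)(0) − (1)(-4) = 4
A_2→A_3: (1)(-1) − (-3)(0) = -1
A_3→A_1: (-3)(-4) − (-1)(-1) = 11
Σ = 14
Area = |Σ|/2 = 7.
Net area = 171.5 − 7 = 164.5.

164.5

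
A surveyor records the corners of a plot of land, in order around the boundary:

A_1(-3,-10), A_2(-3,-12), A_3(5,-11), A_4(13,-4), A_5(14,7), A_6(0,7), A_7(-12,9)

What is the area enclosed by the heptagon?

A_1→A_2: (-3)(-12) − (-3)(-10) = 6
A_2→A_3: (-3)(-11) − (5)(-12) = 93
A_3→A_4: (5)(-4) − (13)(-11) = 123
A_4→A_5: (13)(7) − (14)(-4) = 147
A_5→A_6: (14)(7) − (0)(7) = 98
A_6→A_7: (0)(9) − (-12)(7) = 84
A_7→A_1: (-12)(-10) − (-3)(9) = 147
Σ = 698
Area = |Σ|/2 = 349.

349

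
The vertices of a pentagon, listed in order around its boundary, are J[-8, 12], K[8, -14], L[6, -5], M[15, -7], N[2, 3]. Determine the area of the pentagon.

100

Apply the shoelace (surveyor's) formula: 2A = Σ (x_i·y_{i+1} − x_{i+1}·y_i), indices taken mod 5.
Σ = (16) + (44) + (33) + (59) + (48) = 200
Area = |Σ|/2 = 100.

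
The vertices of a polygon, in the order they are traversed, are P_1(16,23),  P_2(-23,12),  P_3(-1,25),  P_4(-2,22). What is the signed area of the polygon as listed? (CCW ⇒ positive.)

-106

Apply the shoelace formula: 2A = Σ (x_i·y_{i+1} − x_{i+1}·y_i), indices taken mod 4.
P_1→P_2: (16)(12) − (-23)(23) = 721
P_2→P_3: (-23)(25) − (-1)(12) = -563
P_3→P_4: (-1)(22) − (-2)(25) = 28
P_4→P_1: (-2)(23) − (16)(22) = -398
Σ = -212
Signed area = Σ/2 = -106 (negative ⇒ clockwise traversal).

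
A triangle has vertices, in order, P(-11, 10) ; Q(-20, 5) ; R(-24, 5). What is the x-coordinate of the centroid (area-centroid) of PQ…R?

Apply the shoelace formula. First the cross-terms c_i = x_i·y_{i+1} − x_{i+1}·y_i:
  145, 20, -185  ⇒  2A = -20, A = -10.
Then Σ (x_i + x_{i+1})·c_i = 1100, so x̄ = 1100 / (6·(-10)) = -55/3.

-55/3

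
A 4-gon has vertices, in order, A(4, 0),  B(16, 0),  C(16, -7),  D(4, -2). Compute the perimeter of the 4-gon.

34

|AB| = √((12)² + (0)²) = √144 = 12
|BC| = √((0)² + (-7)²) = √49 = 7
|CD| = √((-12)² + (5)²) = √169 = 13
|DA| = √((0)² + (2)²) = √4 = 2
Perimeter = 12 + 7 + 13 + 2 = 34.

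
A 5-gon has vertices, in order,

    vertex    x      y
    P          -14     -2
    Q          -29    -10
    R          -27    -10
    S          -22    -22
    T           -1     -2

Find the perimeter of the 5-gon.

|PQ| = √((-15)² + (-8)²) = √289 = 17
|QR| = √((2)² + (0)²) = √4 = 2
|RS| = √((5)² + (-12)²) = √169 = 13
|ST| = √((21)² + (20)²) = √841 = 29
|TP| = √((-13)² + (0)²) = √169 = 13
Perimeter = 17 + 2 + 13 + 29 + 13 = 74.

74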